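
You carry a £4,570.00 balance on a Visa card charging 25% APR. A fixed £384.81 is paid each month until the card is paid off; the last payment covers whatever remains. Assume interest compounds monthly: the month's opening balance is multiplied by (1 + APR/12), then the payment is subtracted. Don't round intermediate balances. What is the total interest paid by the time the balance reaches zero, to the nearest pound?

£735

Monthly rate r = 25%/12 = 2.08333% = 0.0208333.
Payoff takes n = ⌈−ln(1 − rB₀/P)/ln(1+r)⌉ = ⌈13.785⌉ = 14 payments; the last is £302.86.
Total paid = 13·£384.81 + £302.86 = £5,305.39.
Total interest = total paid − principal = £5,305.39 − £4,570.00 = £735.39.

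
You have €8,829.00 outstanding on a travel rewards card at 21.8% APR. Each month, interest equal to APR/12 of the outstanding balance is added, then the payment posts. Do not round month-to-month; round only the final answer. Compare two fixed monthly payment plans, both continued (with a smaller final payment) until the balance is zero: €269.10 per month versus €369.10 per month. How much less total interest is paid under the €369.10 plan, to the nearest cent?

Monthly rate r = 21.8%/12 = 1.81667% = 0.0181667.
At €269.10/mo: n = ⌈−ln(1 − rB₀/P)/ln(1+r)⌉ = 51 payments (last €93.97); total interest = total paid − €8,829.00 = €4,719.97.
At €369.10/mo: 32 payments (last €247.29); total interest €2,860.39.
Interest saved = €4,719.97 − €2,860.39 = €1,859.58.

€1,859.58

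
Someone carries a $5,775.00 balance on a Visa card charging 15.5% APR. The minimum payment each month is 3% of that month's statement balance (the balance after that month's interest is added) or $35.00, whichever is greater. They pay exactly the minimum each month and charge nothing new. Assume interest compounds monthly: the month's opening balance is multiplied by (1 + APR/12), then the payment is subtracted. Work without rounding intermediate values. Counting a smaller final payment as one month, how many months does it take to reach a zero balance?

Monthly rate r = 15.5%/12 = 1.29167% = 0.0129167.
While 3% of the post-interest balance exceeds $35.00, each month B ← (B·(1+r))·(1 − 0.03), i.e. B shrinks by the factor (1+r)·0.97 = 0.98253.
This holds for months 1–92. Entering month 93 the balance is $1,141.13; 3% of the post-interest balance is now below $35.00, so the flat $35.00 minimum applies from here.
From month 93 a fixed $35.00 at rate r clears $1,141.13 in 43 more payments. Total: 92 + 43 = 135 months.

135 months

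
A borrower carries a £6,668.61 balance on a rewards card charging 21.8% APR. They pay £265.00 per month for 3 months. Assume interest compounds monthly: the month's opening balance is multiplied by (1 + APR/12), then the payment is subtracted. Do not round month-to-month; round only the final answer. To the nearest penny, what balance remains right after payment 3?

£6,229.16

Monthly rate r = 21.8%/12 = 1.81667% = 0.0181667.
Each month: B ← B·(1+r) − £265.00.
Month 1: interest £121.15; balance after payment £6,524.76.
Month 2: interest £118.53; balance after payment £6,378.29.
Month 3: interest £115.87; balance after payment £6,229.16.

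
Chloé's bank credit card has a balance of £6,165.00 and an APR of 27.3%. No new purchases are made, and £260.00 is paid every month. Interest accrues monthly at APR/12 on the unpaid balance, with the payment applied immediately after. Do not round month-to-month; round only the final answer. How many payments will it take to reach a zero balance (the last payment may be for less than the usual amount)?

Monthly rate r = 27.3%/12 = 2.275% = 0.02275.
Recurrence: B ← B·(1+r) − £260.00.
Month 1: interest £140.25; balance after payment £6,045.25.
Month 2: interest £137.53; balance after payment £5,922.78.
Closed form: n = −ln(1 − rB₀/P)/ln(1+r) = −ln(0.46056)/ln(1.02275) ≈ 34.466, so the balance reaches zero during payment 35.

35 payments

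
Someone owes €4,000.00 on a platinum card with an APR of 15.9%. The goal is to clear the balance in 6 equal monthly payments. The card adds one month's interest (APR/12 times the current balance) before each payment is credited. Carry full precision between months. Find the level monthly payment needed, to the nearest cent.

Monthly rate r = 15.9%/12 = 1.325% = 0.01325.
Level-payment amortization: P = B₀·r / (1 − (1+r)^(−n)) = 4000.00·0.01325 / (1 − 1.01325^(−6)).
Denominator 1 − (1+r)^(−6) = 0.0759396717.
P = 53 / 0.0759396717 ≈ 697.92.

€697.92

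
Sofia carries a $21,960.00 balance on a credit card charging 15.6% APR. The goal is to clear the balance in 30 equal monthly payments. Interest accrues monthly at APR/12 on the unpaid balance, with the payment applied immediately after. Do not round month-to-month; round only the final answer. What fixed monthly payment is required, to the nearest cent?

Monthly rate r = 15.6%/12 = 1.3% = 0.013.
Level-payment amortization: P = B₀·r / (1 − (1+r)^(−n)) = 21960.00·0.013 / (1 − 1.013^(−30)).
Denominator 1 − (1+r)^(−30) = 0.321239378.
P = 285.48 / 0.321239378 ≈ 888.68.

$888.68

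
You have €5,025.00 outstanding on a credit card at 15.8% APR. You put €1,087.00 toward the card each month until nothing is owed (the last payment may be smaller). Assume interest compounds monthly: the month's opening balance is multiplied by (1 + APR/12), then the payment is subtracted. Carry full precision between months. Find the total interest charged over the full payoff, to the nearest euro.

€195

Monthly rate r = 15.8%/12 = 1.31667% = 0.0131667.
Payoff takes n = ⌈−ln(1 − rB₀/P)/ln(1+r)⌉ = ⌈4.801⌉ = 5 payments; the last is €871.62.
Total paid = 4·€1,087.00 + €871.62 = €5,219.62.
Total interest = total paid − principal = €5,219.62 − €5,025.00 = €194.62.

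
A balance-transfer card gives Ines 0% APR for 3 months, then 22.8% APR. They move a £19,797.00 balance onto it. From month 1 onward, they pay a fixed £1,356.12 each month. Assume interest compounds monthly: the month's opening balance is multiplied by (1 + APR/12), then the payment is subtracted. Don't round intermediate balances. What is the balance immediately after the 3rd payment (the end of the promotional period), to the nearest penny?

£15,728.64

Promo months 1–3 at r₀ = 0%/12 = 0; months 4+ at r₁ = 22.8%/12 = 0.019.
After month 3 (no interest yet): B = £19,797.00 − 3·£1,356.12 = £15,728.64.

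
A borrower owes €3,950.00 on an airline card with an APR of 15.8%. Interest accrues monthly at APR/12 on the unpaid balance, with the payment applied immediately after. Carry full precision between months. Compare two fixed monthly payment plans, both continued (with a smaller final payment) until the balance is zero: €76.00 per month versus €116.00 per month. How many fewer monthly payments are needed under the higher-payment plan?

Monthly rate r = 15.8%/12 = 1.31667% = 0.0131667.
At €76.00/mo: n = ⌈−ln(1 − rB₀/P)/ln(1+r)⌉ = 89 payments (last €11.23); total interest = total paid − €3,950.00 = €2,749.23.
At €116.00/mo: 46 payments (last €55.21); total interest €1,325.21.
Payments saved = 89 − 46 = 43.

43 fewer payments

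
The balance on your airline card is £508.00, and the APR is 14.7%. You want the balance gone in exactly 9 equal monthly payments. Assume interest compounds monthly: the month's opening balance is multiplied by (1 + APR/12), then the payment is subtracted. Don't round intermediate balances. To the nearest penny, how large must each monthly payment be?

£59.96

Monthly rate r = 14.7%/12 = 1.225% = 0.01225.
Level-payment amortization: P = B₀·r / (1 − (1+r)^(−n)) = 508.00·0.01225 / (1 − 1.01225^(−9)).
Denominator 1 − (1+r)^(−9) = 0.1037897.
P = 6.223 / 0.1037897 ≈ 59.96.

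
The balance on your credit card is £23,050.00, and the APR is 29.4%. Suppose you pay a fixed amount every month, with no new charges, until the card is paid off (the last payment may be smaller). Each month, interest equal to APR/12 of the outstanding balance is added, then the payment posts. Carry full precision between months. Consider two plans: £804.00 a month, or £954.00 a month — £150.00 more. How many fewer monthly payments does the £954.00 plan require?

Monthly rate r = 29.4%/12 = 2.45% = 0.0245.
At £804.00/mo: n = ⌈−ln(1 − rB₀/P)/ln(1+r)⌉ = 51 payments (last £58.83); total interest = total paid − £23,050.00 = £17,208.83.
At £954.00/mo: 38 payments (last £32.07); total interest £12,280.07.
Payments saved = 51 − 38 = 13.

13 fewer payments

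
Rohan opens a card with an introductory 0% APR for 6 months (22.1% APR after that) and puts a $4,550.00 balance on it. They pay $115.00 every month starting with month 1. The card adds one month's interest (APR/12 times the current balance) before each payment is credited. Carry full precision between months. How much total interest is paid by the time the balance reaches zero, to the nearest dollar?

$2,207

Promo months 1–6 at r₀ = 0%/12 = 0; months 7+ at r₁ = 22.1%/12 = 0.0184167.
After month 6 (no interest yet): B = $4,550.00 − 6·$115.00 = $3,860.00.
Then at r₁ with $115.00/mo: n₂ = −ln(1 − r₁·B/P)/ln(1+r₁) ≈ 52.76 → 53 more payments.
Total paid = 58·$115.00 + $87.14 = $6,757.14; interest = $6,757.14 − $4,550.00 = $2,207.14.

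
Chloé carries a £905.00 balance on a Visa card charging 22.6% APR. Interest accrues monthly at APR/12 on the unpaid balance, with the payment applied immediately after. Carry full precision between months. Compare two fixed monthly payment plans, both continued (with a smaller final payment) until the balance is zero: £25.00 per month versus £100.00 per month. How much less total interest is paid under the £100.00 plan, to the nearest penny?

Monthly rate r = 22.6%/12 = 1.88333% = 0.0188333.
At £25.00/mo: n = ⌈−ln(1 − rB₀/P)/ln(1+r)⌉ = 62 payments (last £9.19); total interest = total paid − £905.00 = £629.19.
At £100.00/mo: 11 payments (last £1.51); total interest £96.51.
Interest saved = £629.19 − £96.51 = £532.68.

£532.68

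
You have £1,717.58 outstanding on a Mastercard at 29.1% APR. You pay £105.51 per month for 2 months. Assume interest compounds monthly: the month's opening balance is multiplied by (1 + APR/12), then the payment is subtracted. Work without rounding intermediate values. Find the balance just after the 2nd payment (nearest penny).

£1,588.31

Monthly rate r = 29.1%/12 = 2.425% = 0.02425.
Each month: B ← B·(1+r) − £105.51.
Month 1: interest £41.65; balance after payment £1,653.72.
Month 2: interest £40.10; balance after payment £1,588.31.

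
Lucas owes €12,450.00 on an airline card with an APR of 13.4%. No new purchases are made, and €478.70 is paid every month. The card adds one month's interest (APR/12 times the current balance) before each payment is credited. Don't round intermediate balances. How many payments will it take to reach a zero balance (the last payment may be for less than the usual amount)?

Monthly rate r = 13.4%/12 = 1.11667% = 0.0111667.
Recurrence: B ← B·(1+r) − €478.70.
Month 1: interest €139.03; balance after payment €12,110.32.
Month 2: interest €135.23; balance after payment €11,766.86.
Closed form: n = −ln(1 − rB₀/P)/ln(1+r) = −ln(0.70958)/ln(1.01117) ≈ 30.895, so the balance reaches zero during payment 31.

31 payments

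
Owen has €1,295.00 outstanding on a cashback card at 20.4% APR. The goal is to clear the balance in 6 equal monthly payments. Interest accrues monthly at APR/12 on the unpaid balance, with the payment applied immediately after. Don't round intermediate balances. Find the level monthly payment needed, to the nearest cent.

€228.86

Monthly rate r = 20.4%/12 = 1.7% = 0.017.
Level-payment amortization: P = B₀·r / (1 − (1+r)^(−n)) = 1295.00·0.017 / (1 − 1.017^(−6)).
Denominator 1 − (1+r)^(−6) = 0.0961959513.
P = 22.015 / 0.0961959513 ≈ 228.86.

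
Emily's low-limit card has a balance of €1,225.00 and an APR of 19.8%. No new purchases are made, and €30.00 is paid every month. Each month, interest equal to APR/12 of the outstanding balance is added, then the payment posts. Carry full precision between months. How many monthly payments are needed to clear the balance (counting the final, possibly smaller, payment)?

69 months

Monthly rate r = 19.8%/12 = 1.65% = 0.0165.
Recurrence: B ← B·(1+r) − €30.00.
Month 1: interest €20.21; balance after payment €1,215.21.
Month 2: interest €20.05; balance after payment €1,205.26.
Closed form: n = −ln(1 − rB₀/P)/ln(1+r) = −ln(0.32625)/ln(1.0165) ≈ 68.443, so the balance reaches zero during payment 69.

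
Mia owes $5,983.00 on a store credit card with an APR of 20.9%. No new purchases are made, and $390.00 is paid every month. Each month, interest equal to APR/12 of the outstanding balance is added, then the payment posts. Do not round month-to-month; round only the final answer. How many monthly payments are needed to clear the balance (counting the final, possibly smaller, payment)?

Monthly rate r = 20.9%/12 = 1.74167% = 0.0174167.
Recurrence: B ← B·(1+r) − $390.00.
Month 1: interest $104.20; balance after payment $5,697.20.
Month 2: interest $99.23; balance after payment $5,406.43.
Closed form: n = −ln(1 − rB₀/P)/ln(1+r) = −ln(0.73281)/ln(1.01742) ≈ 18.004, so the balance reaches zero during payment 19.

19 payments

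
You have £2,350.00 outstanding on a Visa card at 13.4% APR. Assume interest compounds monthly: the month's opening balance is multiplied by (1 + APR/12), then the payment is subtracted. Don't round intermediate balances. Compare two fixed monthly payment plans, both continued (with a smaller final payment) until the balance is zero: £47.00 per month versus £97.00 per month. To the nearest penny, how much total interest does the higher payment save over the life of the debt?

Monthly rate r = 13.4%/12 = 1.11667% = 0.0111667.
At £47.00/mo: n = ⌈−ln(1 − rB₀/P)/ln(1+r)⌉ = 74 payments (last £27.79); total interest = total paid − £2,350.00 = £1,108.79.
At £97.00/mo: 29 payments (last £39.50); total interest £405.50.
Interest saved = £1,108.79 − £405.50 = £703.29.

£703.29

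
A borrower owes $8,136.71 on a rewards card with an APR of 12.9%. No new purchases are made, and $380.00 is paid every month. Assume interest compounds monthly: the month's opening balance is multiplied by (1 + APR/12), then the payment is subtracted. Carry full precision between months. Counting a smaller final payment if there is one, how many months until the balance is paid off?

Monthly rate r = 12.9%/12 = 1.075% = 0.01075.
Recurrence: B ← B·(1+r) − $380.00.
Month 1: interest $87.47; balance after payment $7,844.18.
Month 2: interest $84.32; balance after payment $7,548.50.
Closed form: n = −ln(1 − rB₀/P)/ln(1+r) = −ln(0.76982)/ln(1.01075) ≈ 24.466, so the balance reaches zero during payment 25.

25 payments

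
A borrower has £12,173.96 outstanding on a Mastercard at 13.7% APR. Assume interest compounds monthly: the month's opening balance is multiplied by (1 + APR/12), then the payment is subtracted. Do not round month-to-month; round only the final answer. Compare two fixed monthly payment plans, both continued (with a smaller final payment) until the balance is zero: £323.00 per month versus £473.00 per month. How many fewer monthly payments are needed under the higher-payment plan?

Monthly rate r = 13.7%/12 = 1.14167% = 0.0114167.
At £323.00/mo: n = ⌈−ln(1 − rB₀/P)/ln(1+r)⌉ = 50 payments (last £182.36); total interest = total paid − £12,173.96 = £3,835.40.
At £473.00/mo: 31 payments (last £306.99); total interest £2,323.03.
Payments saved = 50 − 31 = 19.

19 fewer payments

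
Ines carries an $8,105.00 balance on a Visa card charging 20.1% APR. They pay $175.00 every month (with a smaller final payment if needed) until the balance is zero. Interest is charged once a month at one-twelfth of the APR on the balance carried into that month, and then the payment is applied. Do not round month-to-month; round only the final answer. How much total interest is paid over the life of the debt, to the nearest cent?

Monthly rate r = 20.1%/12 = 1.675% = 0.01675.
Payoff takes n = ⌈−ln(1 − rB₀/P)/ln(1+r)⌉ = ⌈90.003⌉ = 91 payments; the last is $0.46.
Total paid = 90·$175.00 + $0.46 = $15,750.46.
Total interest = total paid − principal = $15,750.46 − $8,105.00 = $7,645.46.

$7,645.46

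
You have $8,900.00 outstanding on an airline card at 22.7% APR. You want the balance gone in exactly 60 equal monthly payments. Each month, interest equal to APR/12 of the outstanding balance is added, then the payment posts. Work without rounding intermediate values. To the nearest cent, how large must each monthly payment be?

Monthly rate r = 22.7%/12 = 1.89167% = 0.0189167.
Level-payment amortization: P = B₀·r / (1 − (1+r)^(−n)) = 8900.00·0.0189167 / (1 − 1.01892^(−60)).
Denominator 1 − (1+r)^(−60) = 0.675152125.
P = 168.358 / 0.675152125 ≈ 249.36.

$249.36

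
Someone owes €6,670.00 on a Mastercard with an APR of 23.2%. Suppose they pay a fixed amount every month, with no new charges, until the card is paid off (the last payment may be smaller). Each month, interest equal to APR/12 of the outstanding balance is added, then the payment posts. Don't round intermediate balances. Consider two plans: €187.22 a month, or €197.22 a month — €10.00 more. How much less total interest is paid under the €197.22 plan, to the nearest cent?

Monthly rate r = 23.2%/12 = 1.93333% = 0.0193333.
At €187.22/mo: n = ⌈−ln(1 − rB₀/P)/ln(1+r)⌉ = 61 payments (last €179.24); total interest = total paid − €6,670.00 = €4,742.44.
At €197.22/mo: 56 payments (last €79.90); total interest €4,257.00.
Interest saved = €4,742.44 − €4,257.00 = €485.44.

€485.44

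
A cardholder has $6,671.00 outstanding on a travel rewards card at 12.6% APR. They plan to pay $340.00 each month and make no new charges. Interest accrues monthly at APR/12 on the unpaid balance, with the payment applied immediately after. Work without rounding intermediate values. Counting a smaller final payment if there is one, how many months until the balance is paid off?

Monthly rate r = 12.6%/12 = 1.05% = 0.0105.
Recurrence: B ← B·(1+r) − $340.00.
Month 1: interest $70.05; balance after payment $6,401.05.
Month 2: interest $67.21; balance after payment $6,128.26.
Closed form: n = −ln(1 − rB₀/P)/ln(1+r) = −ln(0.79398)/ln(1.0105) ≈ 22.086, so the balance reaches zero during payment 23.

23 months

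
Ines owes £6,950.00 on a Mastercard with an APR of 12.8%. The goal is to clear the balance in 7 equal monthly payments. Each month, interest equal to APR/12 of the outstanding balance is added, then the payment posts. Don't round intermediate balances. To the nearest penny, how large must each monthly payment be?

Monthly rate r = 12.8%/12 = 1.06667% = 0.0106667.
Level-payment amortization: P = B₀·r / (1 − (1+r)^(−n)) = 6950.00·0.0106667 / (1 − 1.01067^(−7)).
Denominator 1 − (1+r)^(−7) = 0.0715801777.
P = 74.1333 / 0.0715801777 ≈ 1035.67.

£1,035.67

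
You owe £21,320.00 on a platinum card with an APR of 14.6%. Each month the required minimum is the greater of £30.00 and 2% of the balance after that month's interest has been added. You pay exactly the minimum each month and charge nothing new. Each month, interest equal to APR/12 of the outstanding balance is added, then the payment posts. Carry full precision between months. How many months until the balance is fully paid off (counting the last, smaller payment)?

Monthly rate r = 14.6%/12 = 1.21667% = 0.0121667.
While 2% of the post-interest balance exceeds £30.00, each month B ← (B·(1+r))·(1 − 0.02), i.e. B shrinks by the factor (1+r)·0.98 = 0.99192.
This holds for months 1–329. Entering month 330 the balance is £1,479.40; 2% of the post-interest balance is now below £30.00, so the flat £30.00 minimum applies from here.
From month 330 a fixed £30.00 at rate r clears £1,479.40 in 76 more payments. Total: 329 + 76 = 405 months.

405 months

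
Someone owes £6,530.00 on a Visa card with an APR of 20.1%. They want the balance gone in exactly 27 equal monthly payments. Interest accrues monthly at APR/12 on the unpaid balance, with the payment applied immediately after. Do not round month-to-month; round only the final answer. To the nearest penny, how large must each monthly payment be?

£302.63

Monthly rate r = 20.1%/12 = 1.675% = 0.01675.
Level-payment amortization: P = B₀·r / (1 − (1+r)^(−n)) = 6530.00·0.01675 / (1 − 1.01675^(−27)).
Denominator 1 − (1+r)^(−27) = 0.361417356.
P = 109.378 / 0.361417356 ≈ 302.63.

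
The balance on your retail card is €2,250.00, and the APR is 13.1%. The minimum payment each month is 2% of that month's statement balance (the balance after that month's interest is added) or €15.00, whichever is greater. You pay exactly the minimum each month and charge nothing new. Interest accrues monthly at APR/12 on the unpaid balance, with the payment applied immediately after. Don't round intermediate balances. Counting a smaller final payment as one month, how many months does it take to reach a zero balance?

191 months

Monthly rate r = 13.1%/12 = 1.09167% = 0.0109167.
While 2% of the post-interest balance exceeds €15.00, each month B ← (B·(1+r))·(1 − 0.02), i.e. B shrinks by the factor (1+r)·0.98 = 0.9907.
This holds for months 1–119. Entering month 120 the balance is €739.97; 2% of the post-interest balance is now below €15.00, so the flat €15.00 minimum applies from here.
From month 120 a fixed €15.00 at rate r clears €739.97 in 72 more payments. Total: 119 + 72 = 191 months.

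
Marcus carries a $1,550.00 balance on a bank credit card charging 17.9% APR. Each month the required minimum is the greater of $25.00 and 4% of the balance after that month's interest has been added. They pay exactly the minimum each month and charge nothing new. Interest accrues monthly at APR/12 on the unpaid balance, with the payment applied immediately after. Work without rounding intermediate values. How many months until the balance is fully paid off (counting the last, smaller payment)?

67 months

Monthly rate r = 17.9%/12 = 1.49167% = 0.0149167.
While 4% of the post-interest balance exceeds $25.00, each month B ← (B·(1+r))·(1 − 0.04), i.e. B shrinks by the factor (1+r)·0.96 = 0.97432.
This holds for months 1–36. Entering month 37 the balance is $607.56; 4% of the post-interest balance is now below $25.00, so the flat $25.00 minimum applies from here.
From month 37 a fixed $25.00 at rate r clears $607.56 in 31 more payments. Total: 36 + 31 = 67 months.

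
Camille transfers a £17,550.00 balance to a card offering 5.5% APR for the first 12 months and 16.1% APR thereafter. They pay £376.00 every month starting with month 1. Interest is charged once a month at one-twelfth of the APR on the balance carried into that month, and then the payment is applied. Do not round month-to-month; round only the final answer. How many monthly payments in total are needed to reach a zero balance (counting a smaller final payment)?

64 months

Promo months 1–12 at r₀ = 5.5%/12 = 0.00458333; months 13+ at r₁ = 16.1%/12 = 0.0134167.
After month 12: iterate B ← B·(1+r₀) − £376.00 for 12 months → £13,912.46.
Then at r₁ with £376.00/mo: n₂ = −ln(1 − r₁·B/P)/ln(1+r₁) ≈ 51.48 → 52 more payments.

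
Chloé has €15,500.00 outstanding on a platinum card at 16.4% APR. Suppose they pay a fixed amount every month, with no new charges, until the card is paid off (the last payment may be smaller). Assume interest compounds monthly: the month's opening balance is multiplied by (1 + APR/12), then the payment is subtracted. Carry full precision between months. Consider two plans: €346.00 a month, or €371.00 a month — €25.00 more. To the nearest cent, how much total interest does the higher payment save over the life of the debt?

€1,018.40

Monthly rate r = 16.4%/12 = 1.36667% = 0.0136667.
At €346.00/mo: n = ⌈−ln(1 − rB₀/P)/ln(1+r)⌉ = 70 payments (last €274.19); total interest = total paid − €15,500.00 = €8,648.19.
At €371.00/mo: 63 payments (last €127.79); total interest €7,629.79.
Interest saved = €8,648.19 − €7,629.79 = €1,018.40.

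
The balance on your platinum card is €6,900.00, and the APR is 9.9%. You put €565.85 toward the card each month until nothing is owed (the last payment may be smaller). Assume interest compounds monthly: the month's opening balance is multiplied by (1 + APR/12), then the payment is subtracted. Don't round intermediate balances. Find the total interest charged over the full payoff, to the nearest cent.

Monthly rate r = 9.9%/12 = 0.825% = 0.00825.
Payoff takes n = ⌈−ln(1 − rB₀/P)/ln(1+r)⌉ = ⌈12.905⌉ = 13 payments; the last is €512.22.
Total paid = 12·€565.85 + €512.22 = €7,302.42.
Total interest = total paid − principal = €7,302.42 − €6,900.00 = €402.42.

€402.42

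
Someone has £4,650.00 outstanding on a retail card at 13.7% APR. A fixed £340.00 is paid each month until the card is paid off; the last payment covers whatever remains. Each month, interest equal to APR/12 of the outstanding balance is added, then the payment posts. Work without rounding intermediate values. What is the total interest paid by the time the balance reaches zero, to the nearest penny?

Monthly rate r = 13.7%/12 = 1.14167% = 0.0114167.
Payoff takes n = ⌈−ln(1 − rB₀/P)/ln(1+r)⌉ = ⌈14.955⌉ = 15 payments; the last is £324.76.
Total paid = 14·£340.00 + £324.76 = £5,084.76.
Total interest = total paid − principal = £5,084.76 − £4,650.00 = £434.76.

£434.76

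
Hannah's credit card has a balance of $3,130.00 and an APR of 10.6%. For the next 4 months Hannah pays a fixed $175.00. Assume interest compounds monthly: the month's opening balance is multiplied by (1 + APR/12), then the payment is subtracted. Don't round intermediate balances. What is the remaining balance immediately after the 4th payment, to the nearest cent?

$2,532.74

Monthly rate r = 10.6%/12 = 0.883333% = 0.00883333.
Each month: B ← B·(1+r) − $175.00.
Month 1: interest $27.65; balance after payment $2,982.65.
Month 2: interest $26.35; balance after payment $2,834.00.
Month 3: interest $25.03; balance after payment $2,684.03.
Month 4: interest $23.71; balance after payment $2,532.74.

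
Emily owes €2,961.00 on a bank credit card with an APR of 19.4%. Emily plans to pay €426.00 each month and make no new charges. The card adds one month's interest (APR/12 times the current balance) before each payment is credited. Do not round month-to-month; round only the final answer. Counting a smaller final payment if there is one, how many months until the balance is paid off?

Monthly rate r = 19.4%/12 = 1.61667% = 0.0161667.
Recurrence: B ← B·(1+r) − €426.00.
Month 1: interest €47.87; balance after payment €2,582.87.
Month 2: interest €41.76; balance after payment €2,198.63.
Closed form: n = −ln(1 − rB₀/P)/ln(1+r) = −ln(0.88763)/ln(1.01617) ≈ 7.433, so the balance reaches zero during payment 8.

8 months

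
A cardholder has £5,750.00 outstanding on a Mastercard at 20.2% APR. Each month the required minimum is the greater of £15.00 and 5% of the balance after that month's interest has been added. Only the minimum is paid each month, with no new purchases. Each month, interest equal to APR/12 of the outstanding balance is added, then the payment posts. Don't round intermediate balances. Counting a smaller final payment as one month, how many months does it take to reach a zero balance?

110 months

Monthly rate r = 20.2%/12 = 1.68333% = 0.0168333.
While 5% of the post-interest balance exceeds £15.00, each month B ← (B·(1+r))·(1 − 0.05), i.e. B shrinks by the factor (1+r)·0.95 = 0.96599.
This holds for months 1–86. Entering month 87 the balance is £293.34; 5% of the post-interest balance is now below £15.00, so the flat £15.00 minimum applies from here.
From month 87 a fixed £15.00 at rate r clears £293.34 in 24 more payments. Total: 86 + 24 = 110 months.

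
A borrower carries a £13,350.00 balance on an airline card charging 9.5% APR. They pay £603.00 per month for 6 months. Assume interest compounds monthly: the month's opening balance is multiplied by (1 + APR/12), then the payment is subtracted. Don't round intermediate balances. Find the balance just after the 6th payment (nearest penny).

Monthly rate r = 9.5%/12 = 0.791667% = 0.00791667.
Each month: B ← B·(1+r) − £603.00.
Month 1: interest £105.69; balance after payment £12,852.69.
Month 2: interest £101.75; balance after payment £12,351.44.
Month 3: interest £97.78; balance after payment £11,846.22.
Month 4: interest £93.78; balance after payment £11,337.00.
Month 5: interest £89.75; balance after payment £10,823.75.
Month 6: interest £85.69; balance after payment £10,306.44.

£10,306.44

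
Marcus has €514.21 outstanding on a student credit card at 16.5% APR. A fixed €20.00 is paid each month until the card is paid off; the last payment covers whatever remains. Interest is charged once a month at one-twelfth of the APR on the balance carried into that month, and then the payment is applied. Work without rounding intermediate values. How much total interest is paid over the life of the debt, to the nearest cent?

Monthly rate r = 16.5%/12 = 1.375% = 0.01375.
Payoff takes n = ⌈−ln(1 − rB₀/P)/ln(1+r)⌉ = ⌈31.942⌉ = 32 payments; the last is €18.85.
Total paid = 31·€20.00 + €18.85 = €638.85.
Total interest = total paid − principal = €638.85 − €514.21 = €124.64.

€124.64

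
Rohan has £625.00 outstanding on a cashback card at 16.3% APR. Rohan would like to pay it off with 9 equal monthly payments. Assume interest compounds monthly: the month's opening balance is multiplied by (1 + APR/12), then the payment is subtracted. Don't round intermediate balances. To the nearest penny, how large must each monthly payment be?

Monthly rate r = 16.3%/12 = 1.35833% = 0.0135833.
Level-payment amortization: P = B₀·r / (1 − (1+r)^(−n)) = 625.00·0.0135833 / (1 − 1.01358^(−9)).
Denominator 1 − (1+r)^(−9) = 0.114344439.
P = 8.48958 / 0.114344439 ≈ 74.25.

£74.25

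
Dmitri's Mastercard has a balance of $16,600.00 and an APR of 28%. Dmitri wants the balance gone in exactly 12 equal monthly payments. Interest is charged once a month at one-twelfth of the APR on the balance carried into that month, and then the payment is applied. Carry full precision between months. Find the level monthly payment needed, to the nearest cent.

$1,602.00

Monthly rate r = 28%/12 = 2.33333% = 0.0233333.
Level-payment amortization: P = B₀·r / (1 − (1+r)^(−n)) = 16600.00·0.0233333 / (1 − 1.02333^(−12)).
Denominator 1 − (1+r)^(−12) = 0.241781196.
P = 387.333 / 0.241781196 ≈ 1602.00.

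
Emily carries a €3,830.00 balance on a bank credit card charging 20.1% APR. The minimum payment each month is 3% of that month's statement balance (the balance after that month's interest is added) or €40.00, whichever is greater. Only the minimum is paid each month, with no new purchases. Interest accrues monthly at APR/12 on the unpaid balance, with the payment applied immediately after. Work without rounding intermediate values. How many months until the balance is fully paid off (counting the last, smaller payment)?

Monthly rate r = 20.1%/12 = 1.675% = 0.01675.
While 3% of the post-interest balance exceeds €40.00, each month B ← (B·(1+r))·(1 − 0.03), i.e. B shrinks by the factor (1+r)·0.97 = 0.98625.
This holds for months 1–78. Entering month 79 the balance is €1,300.47; 3% of the post-interest balance is now below €40.00, so the flat €40.00 minimum applies from here.
From month 79 a fixed €40.00 at rate r clears €1,300.47 in 48 more payments. Total: 78 + 48 = 126 months.

126 months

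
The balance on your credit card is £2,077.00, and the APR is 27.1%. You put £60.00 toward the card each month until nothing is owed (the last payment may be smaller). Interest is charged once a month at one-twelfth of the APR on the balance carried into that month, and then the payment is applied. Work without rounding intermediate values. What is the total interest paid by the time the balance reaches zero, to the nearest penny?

Monthly rate r = 27.1%/12 = 2.25833% = 0.0225833.
Payoff takes n = ⌈−ln(1 − rB₀/P)/ln(1+r)⌉ = ⌈68.160⌉ = 69 payments; the last is £9.70.
Total paid = 68·£60.00 + £9.70 = £4,089.70.
Total interest = total paid − principal = £4,089.70 − £2,077.00 = £2,012.70.

£2,012.70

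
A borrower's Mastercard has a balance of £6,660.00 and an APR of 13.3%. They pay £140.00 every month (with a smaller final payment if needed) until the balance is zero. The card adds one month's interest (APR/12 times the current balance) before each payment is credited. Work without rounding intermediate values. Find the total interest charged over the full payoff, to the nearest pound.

Monthly rate r = 13.3%/12 = 1.10833% = 0.0110833.
Payoff takes n = ⌈−ln(1 − rB₀/P)/ln(1+r)⌉ = ⌈67.970⌉ = 68 payments; the last is £135.80.
Total paid = 67·£140.00 + £135.80 = £9,515.80.
Total interest = total paid − principal = £9,515.80 − £6,660.00 = £2,855.80.

£2,856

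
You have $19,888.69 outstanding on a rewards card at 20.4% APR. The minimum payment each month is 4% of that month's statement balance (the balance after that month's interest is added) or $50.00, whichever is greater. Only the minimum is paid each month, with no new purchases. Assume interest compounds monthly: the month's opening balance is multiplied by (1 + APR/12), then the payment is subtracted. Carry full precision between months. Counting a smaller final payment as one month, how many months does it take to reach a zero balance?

Monthly rate r = 20.4%/12 = 1.7% = 0.017.
While 4% of the post-interest balance exceeds $50.00, each month B ← (B·(1+r))·(1 − 0.04), i.e. B shrinks by the factor (1+r)·0.96 = 0.97632.
This holds for months 1–117. Entering month 118 the balance is $1,204.74; 4% of the post-interest balance is now below $50.00, so the flat $50.00 minimum applies from here.
From month 118 a fixed $50.00 at rate r clears $1,204.74 in 32 more payments. Total: 117 + 32 = 149 months.

149 months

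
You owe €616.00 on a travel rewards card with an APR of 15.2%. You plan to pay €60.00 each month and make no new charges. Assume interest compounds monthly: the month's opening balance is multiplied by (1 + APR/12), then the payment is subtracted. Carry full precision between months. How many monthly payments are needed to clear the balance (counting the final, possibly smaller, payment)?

Monthly rate r = 15.2%/12 = 1.26667% = 0.0126667.
Recurrence: B ← B·(1+r) − €60.00.
Month 1: interest €7.80; balance after payment €563.80.
Month 2: interest €7.14; balance after payment €510.94.
Closed form: n = −ln(1 − rB₀/P)/ln(1+r) = −ln(0.86996)/ln(1.01267) ≈ 11.068, so the balance reaches zero during payment 12.

12 payments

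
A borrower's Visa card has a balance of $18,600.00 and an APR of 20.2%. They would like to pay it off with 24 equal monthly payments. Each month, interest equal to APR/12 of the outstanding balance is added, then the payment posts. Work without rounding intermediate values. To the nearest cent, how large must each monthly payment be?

$948.48

Monthly rate r = 20.2%/12 = 1.68333% = 0.0168333.
Level-payment amortization: P = B₀·r / (1 − (1+r)^(−n)) = 18600.00·0.0168333 / (1 − 1.01683^(−24)).
Denominator 1 − (1+r)^(−24) = 0.330107047.
P = 313.1 / 0.330107047 ≈ 948.48.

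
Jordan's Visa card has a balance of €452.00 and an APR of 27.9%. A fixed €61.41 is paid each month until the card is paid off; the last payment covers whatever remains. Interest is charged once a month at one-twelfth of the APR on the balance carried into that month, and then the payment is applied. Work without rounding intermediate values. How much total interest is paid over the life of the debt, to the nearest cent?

Monthly rate r = 27.9%/12 = 2.325% = 0.02325.
Payoff takes n = ⌈−ln(1 − rB₀/P)/ln(1+r)⌉ = ⌈8.166⌉ = 9 payments; the last is €10.30.
Total paid = 8·€61.41 + €10.30 = €501.58.
Total interest = total paid − principal = €501.58 − €452.00 = €49.58.

€49.58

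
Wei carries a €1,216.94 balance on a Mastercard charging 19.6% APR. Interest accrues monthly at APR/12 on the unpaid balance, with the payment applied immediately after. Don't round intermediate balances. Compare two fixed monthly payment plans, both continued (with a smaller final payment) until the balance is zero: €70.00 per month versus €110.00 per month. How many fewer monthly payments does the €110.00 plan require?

Monthly rate r = 19.6%/12 = 1.63333% = 0.0163333.
At €70.00/mo: n = ⌈−ln(1 − rB₀/P)/ln(1+r)⌉ = 21 payments (last €43.26); total interest = total paid − €1,216.94 = €226.32.
At €110.00/mo: 13 payments (last €33.35); total interest €136.41.
Payments saved = 21 − 13 = 8.

8 fewer payments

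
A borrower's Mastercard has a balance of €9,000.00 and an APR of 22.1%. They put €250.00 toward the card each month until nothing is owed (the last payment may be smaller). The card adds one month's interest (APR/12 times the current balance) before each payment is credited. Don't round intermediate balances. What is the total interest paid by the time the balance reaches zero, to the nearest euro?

Monthly rate r = 22.1%/12 = 1.84167% = 0.0184167.
Payoff takes n = ⌈−ln(1 − rB₀/P)/ln(1+r)⌉ = ⌈59.601⌉ = 60 payments; the last is €150.88.
Total paid = 59·€250.00 + €150.88 = €14,900.88.
Total interest = total paid − principal = €14,900.88 − €9,000.00 = €5,900.88.

€5,901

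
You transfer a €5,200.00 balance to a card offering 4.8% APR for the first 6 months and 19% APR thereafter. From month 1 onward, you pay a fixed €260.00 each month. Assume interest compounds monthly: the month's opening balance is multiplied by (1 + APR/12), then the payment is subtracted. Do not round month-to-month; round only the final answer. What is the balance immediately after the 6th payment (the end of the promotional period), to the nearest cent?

€3,750.37

Promo months 1–6 at r₀ = 4.8%/12 = 0.004; months 7+ at r₁ = 19%/12 = 0.0158333.
After month 6: iterate B ← B·(1+r₀) − €260.00 for 6 months → €3,750.37.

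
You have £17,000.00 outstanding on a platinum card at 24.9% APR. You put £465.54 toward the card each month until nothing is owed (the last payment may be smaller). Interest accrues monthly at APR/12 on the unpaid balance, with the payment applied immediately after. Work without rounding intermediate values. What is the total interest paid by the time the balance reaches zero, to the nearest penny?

£15,135.37

Monthly rate r = 24.9%/12 = 2.075% = 0.02075.
Payoff takes n = ⌈−ln(1 − rB₀/P)/ln(1+r)⌉ = ⌈69.028⌉ = 70 payments; the last is £13.11.
Total paid = 69·£465.54 + £13.11 = £32,135.37.
Total interest = total paid − principal = £32,135.37 − £17,000.00 = £15,135.37.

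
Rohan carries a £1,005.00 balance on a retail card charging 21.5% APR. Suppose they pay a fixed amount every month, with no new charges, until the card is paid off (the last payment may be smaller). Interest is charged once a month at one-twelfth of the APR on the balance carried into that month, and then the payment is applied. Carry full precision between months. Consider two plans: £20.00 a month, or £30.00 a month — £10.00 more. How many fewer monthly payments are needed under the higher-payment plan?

78 fewer payments

Monthly rate r = 21.5%/12 = 1.79167% = 0.0179167.
At £20.00/mo: n = ⌈−ln(1 − rB₀/P)/ln(1+r)⌉ = 130 payments (last £16.83); total interest = total paid − £1,005.00 = £1,591.83.
At £30.00/mo: 52 payments (last £18.90); total interest £543.90.
Payments saved = 130 − 52 = 78.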